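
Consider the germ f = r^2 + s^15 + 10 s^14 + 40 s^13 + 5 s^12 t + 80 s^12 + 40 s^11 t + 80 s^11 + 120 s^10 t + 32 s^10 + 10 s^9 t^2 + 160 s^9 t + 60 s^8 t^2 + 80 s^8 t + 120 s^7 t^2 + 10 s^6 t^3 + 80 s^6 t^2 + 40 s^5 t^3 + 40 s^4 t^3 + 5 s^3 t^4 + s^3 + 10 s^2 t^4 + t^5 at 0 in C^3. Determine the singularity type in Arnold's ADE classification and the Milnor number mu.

The Hessian of f at 0 is [[0, 0, 0], [0, 0, 0], [0, 0, 2]] with rank 1, so corank 2. A Groebner basis of the Jacobian ideal J(f) in C{s,t,r} is {t^4, s^2, r}; counting standard monomials gives mu = 8. Corank 2; j^3 = s^3 is a perfect cube, so E-series; the 5-jet and mu = 8 give E_8.

Type E_{8}, Milnor number mu = 8.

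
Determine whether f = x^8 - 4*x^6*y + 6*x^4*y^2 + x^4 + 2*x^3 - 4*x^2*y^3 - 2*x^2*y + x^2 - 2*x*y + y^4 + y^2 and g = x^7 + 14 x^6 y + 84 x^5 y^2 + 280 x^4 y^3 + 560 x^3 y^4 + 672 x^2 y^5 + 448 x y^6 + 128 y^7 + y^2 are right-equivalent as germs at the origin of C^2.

No.

The Hessian of f at 0 has rank 1. Corank 1: A-series; mu = 3 gives A_3. The Hessian of g at 0 has rank 1. Corank 1: A-series; mu = 6 gives A_6. f is A_3 but g is A_6, hence not right-equivalent.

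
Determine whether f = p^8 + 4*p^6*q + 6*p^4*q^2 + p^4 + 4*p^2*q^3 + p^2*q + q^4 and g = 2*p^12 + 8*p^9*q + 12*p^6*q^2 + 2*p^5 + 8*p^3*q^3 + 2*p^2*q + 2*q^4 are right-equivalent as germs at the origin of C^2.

Yes.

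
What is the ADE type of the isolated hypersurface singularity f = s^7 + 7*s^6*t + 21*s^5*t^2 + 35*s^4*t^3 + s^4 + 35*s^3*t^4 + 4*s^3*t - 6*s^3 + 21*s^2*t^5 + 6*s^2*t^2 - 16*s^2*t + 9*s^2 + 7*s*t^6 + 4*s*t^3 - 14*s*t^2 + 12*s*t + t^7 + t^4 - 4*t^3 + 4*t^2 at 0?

A_6

The Hessian of f at 0 has rank 1. Corank 1: A-series; mu = 6 gives A_6.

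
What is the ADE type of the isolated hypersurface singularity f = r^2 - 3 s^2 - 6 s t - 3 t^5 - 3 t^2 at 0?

A_{4}

The Hessian of f at 0 is [[-6, -6, 0], [-6, -6, 0], [0, 0, 2]] with rank 2, so corank 1. A Groebner basis of the Jacobian ideal J(f) in C{s,t,r} is {t^4, s + t, r}; counting standard monomials gives mu = 4. Corank 1: A-series; mu = 4 gives A_4.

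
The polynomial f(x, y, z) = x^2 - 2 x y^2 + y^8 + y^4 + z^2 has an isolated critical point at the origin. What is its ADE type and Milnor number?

Type A7, Milnor number mu = 7.

The Hessian of f at 0 has rank 2. Corank 1: A-series; mu = 7 gives A_7.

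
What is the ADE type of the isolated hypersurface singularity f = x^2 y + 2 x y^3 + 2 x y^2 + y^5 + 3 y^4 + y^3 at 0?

D_5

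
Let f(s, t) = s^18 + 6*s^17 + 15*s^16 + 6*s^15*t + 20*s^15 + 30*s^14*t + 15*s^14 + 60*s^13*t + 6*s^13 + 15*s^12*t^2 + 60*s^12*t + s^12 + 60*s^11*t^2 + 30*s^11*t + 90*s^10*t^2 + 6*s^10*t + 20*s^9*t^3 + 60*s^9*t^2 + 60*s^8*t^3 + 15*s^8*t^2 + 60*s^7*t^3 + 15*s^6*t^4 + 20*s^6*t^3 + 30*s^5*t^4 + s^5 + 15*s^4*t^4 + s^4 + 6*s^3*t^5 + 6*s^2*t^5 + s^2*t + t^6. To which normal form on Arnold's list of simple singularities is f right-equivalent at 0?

The Hessian of f at 0 is [[0, 0], [0, 0]] with rank 0, so corank 2. A Groebner basis of the Jacobian ideal J(f) in C{s,t} is {s^2/6 + t^5, s^3, s*t}; counting standard monomials gives mu = 7. Corank 2; j^3 = s^2*t has shape L^2 M (L != M), so D-series; mu = 7 gives D_7.

D7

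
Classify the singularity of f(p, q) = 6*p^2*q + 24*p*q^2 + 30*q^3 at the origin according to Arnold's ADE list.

The Hessian of f at 0 is [[0, 0], [0, 0]] with rank 0, so corank 2. A Groebner basis of the Jacobian ideal J(f) in C{p,q} is {q^3, p^2 - q^2, p*q + 2*q^2}; counting standard monomials gives mu = 4. Corank 2; j^3 = 6*q*(p^2 + 4*p*q + 5*q^2) splits into three distinct lines over C (the quadratic factor has nonzero discriminant), so D_4.

D_{4}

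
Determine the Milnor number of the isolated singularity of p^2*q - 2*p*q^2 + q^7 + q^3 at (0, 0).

The Hessian of f at 0 is [[0, 0], [0, 0]] with rank 0, so corank 2. A Groebner basis of the Jacobian ideal J(f) in C{p,q} is {p^2/7 + q^6 - q^2/7, p^3 - q^3, p*q - q^2}; counting standard monomials gives mu = 8. Corank 2; j^3 = q*(p - q)^2 has shape L^2 M (L != M), so D-series; mu = 8 gives D_8.

8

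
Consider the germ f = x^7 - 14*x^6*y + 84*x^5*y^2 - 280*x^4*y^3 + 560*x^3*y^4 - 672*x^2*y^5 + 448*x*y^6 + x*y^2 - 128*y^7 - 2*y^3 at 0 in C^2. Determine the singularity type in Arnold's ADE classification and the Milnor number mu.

Type D8, Milnor number mu = 8.

The Hessian of f at 0 has rank 0. Corank 2; j^3 = y^2*(x - 2*y) has shape L^2 M (L != M), so D-series; mu = 8 gives D_8.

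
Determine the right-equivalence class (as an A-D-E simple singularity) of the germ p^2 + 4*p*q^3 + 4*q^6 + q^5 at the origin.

A4

The Hessian of f at 0 is [[2, 0], [0, 0]] with rank 1, so corank 1. A Groebner basis of the Jacobian ideal J(f) in C{p,q} is {p/2 + q^3, p^2, p*q}; counting standard monomials gives mu = 4. Corank 1: A-series; mu = 4 gives A_4.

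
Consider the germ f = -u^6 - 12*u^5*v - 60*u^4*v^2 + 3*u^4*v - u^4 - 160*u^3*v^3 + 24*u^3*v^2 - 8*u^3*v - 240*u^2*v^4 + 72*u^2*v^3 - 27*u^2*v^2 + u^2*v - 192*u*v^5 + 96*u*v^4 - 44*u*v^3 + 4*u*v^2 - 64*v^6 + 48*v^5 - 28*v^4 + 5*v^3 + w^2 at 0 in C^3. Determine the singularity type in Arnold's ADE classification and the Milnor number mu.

Type D_4, Milnor number mu = 4.

The Hessian of f at 0 has rank 1. Corank 2; j^3 = v*(u^2 + 4*u*v + 5*v^2) splits into three distinct lines over C (the quadratic factor has nonzero discriminant), so D_4.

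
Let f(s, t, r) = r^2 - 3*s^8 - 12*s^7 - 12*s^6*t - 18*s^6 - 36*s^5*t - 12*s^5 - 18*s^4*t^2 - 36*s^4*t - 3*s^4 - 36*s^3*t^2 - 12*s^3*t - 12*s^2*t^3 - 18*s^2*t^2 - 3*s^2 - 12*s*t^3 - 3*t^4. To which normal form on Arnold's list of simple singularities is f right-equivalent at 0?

A3

The Hessian of f at 0 is [[-6, 0, 0], [0, 0, 0], [0, 0, 2]] with rank 2, so corank 1. A Groebner basis of the Jacobian ideal J(f) in C{s,t,r} is {t^3, s, r}; counting standard monomials gives mu = 3. Corank 1: A-series; mu = 3 gives A_3.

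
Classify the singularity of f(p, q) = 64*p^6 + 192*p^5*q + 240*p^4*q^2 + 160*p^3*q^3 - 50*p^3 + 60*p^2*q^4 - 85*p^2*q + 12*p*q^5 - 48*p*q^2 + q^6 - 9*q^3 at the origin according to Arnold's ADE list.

D7

The Hessian of f at 0 has rank 0. Corank 2; j^3 = -(2*p + q)*(5*p + 3*q)^2 has shape L^2 M (L != M), so D-series; mu = 7 gives D_7.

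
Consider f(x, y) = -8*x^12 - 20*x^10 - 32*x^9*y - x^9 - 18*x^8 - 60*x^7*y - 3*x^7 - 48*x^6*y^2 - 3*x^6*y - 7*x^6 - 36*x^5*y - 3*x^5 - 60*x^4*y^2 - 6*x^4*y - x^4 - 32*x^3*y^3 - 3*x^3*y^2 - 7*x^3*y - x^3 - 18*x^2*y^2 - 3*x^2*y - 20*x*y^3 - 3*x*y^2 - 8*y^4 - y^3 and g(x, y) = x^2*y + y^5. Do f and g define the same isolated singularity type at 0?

No.

The Hessian of f at 0 has rank 0. Corank 2; j^3 = -(x + y)^3 is a perfect cube, so E-series; the 4-jet and mu = 7 give E_7. The Hessian of g at 0 has rank 0. Corank 2; j^3 = x^2*y has shape L^2 M (L != M), so D-series; mu = 6 gives D_6. f is E_7 but g is D_6, hence not right-equivalent.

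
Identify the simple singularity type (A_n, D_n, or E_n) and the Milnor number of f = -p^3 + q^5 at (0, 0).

Type E_8, Milnor number mu = 8.

The Hessian of f at 0 has rank 0. Corank 2; j^3 = -p^3 is a perfect cube, so E-series; the 5-jet and mu = 8 give E_8.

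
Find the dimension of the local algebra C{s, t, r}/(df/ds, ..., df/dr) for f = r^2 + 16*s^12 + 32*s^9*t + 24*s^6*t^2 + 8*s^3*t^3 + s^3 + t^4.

6

The Hessian of f at 0 has rank 1. Corank 2; j^3 = s^3 is a perfect cube, so E-series; the 4-jet and mu = 6 give E_6.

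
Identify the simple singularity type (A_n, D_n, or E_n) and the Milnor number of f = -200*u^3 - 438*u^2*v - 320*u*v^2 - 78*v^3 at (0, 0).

Type D_{4}, Milnor number mu = 4.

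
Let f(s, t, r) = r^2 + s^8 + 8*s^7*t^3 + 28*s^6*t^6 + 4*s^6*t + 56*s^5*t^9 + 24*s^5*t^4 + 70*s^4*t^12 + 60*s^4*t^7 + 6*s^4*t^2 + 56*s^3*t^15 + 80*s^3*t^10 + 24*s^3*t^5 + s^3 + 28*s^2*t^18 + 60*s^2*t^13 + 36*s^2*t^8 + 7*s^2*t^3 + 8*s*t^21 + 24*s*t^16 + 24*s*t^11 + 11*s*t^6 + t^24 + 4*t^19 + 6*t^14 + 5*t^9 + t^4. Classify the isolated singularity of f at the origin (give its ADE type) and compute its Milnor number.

Type E6, Milnor number mu = 6.

The Hessian of f at 0 is [[0, 0, 0], [0, 0, 0], [0, 0, 2]] with rank 1, so corank 2. A Groebner basis of the Jacobian ideal J(f) in C{s,t,r} is {t^3, s^2, r}; counting standard monomials gives mu = 6. Corank 2; j^3 = s^3 is a perfect cube, so E-series; the 4-jet and mu = 6 give E_6.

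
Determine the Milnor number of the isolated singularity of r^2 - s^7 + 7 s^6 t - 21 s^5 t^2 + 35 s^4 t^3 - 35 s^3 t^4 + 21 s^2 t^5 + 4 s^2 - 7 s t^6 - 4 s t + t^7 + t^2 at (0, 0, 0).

6

The Hessian of f at 0 has rank 2. Corank 1: A-series; mu = 6 gives A_6.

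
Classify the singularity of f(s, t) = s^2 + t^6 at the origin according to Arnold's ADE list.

The Hessian of f at 0 has rank 1. Corank 1: A-series; mu = 5 gives A_5.

A_{5}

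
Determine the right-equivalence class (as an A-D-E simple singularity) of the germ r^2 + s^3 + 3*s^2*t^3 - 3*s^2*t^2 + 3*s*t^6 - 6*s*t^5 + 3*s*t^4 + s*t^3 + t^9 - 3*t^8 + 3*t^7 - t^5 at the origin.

The Hessian of f at 0 has rank 1. Corank 2; j^3 = s^3 is a perfect cube, so E-series; the 4-jet and mu = 7 give E_7.

E7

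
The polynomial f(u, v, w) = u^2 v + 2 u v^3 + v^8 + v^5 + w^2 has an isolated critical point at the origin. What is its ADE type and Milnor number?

The Hessian of f at 0 is [[0, 0, 0], [0, 0, 0], [0, 0, 2]] with rank 1, so corank 2. A Groebner basis of the Jacobian ideal J(f) in C{u,v,w} is {u^4, u^3*v - u^2/8 - u*v^2/8, u^3 + u^2*v^2, u*v + v^3, w}; counting standard monomials gives mu = 9. Corank 2; j^3 = u^2*v has shape L^2 M (L != M), so D-series; mu = 9 gives D_9.

Type D9, Milnor number mu = 9.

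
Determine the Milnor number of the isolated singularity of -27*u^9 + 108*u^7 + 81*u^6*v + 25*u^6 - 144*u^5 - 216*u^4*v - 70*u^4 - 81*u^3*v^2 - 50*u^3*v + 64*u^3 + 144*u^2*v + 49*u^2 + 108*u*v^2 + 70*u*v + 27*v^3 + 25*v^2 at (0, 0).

2

The Hessian of f at 0 has rank 1. Corank 1: A-series; mu = 2 gives A_2.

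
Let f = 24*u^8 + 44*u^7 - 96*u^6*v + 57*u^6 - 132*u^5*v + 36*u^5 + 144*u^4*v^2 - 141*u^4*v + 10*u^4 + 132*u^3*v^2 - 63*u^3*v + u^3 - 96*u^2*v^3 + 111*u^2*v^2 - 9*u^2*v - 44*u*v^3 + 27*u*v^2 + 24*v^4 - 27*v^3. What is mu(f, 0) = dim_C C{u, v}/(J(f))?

7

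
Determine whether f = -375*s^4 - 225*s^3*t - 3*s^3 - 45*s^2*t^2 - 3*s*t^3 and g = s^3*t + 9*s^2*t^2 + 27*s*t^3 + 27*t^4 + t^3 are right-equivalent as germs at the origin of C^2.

The Hessian of f at 0 is [[0, 0], [0, 0]] with rank 0, so corank 2. A Groebner basis of the Jacobian ideal J(f) in C{s,t} is {3*s^2/25 + t^4 + t^3/25, s^3, s^2*t - s^2/25 - t^3/75, 2*s^2/5 + s*t^2 + 2*t^3/15}; counting standard monomials gives mu = 7. Corank 2; j^3 = -3*s^3 is a perfect cube, so E-series; the 4-jet and mu = 7 give E_7. The Hessian of g at 0 is [[0, 0], [0, 0]] with rank 0, so corank 2. A Groebner basis of the Jacobian ideal J(g) in C{s,t} is {s^3 - 27*s*t^2 + 3*t^2, s^2*t + 6*s*t^2, t^3}; counting standard monomials gives mu = 7. Corank 2; j^3 = t^3 is a perfect cube, so E-series; the 4-jet and mu = 7 give E_7. Both have type E_7, hence right-equivalent.

Yes.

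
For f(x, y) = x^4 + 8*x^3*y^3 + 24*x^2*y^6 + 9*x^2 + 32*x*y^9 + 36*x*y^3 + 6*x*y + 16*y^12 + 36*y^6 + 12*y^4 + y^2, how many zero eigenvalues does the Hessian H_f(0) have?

1

Hessian at 0 has rank 1.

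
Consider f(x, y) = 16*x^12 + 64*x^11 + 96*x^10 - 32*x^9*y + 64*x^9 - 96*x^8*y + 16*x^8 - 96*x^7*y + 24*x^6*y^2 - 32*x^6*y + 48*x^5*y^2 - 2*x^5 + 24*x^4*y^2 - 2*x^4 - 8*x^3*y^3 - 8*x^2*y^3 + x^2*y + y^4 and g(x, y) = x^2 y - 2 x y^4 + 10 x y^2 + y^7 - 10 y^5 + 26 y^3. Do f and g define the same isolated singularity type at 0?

The Hessian of f at 0 is [[0, 0], [0, 0]] with rank 0, so corank 2. A Groebner basis of the Jacobian ideal J(f) in C{x,y} is {x^3, x^2/4 + y^3, x*y}; counting standard monomials gives mu = 5. Corank 2; j^3 = x^2*y has shape L^2 M (L != M), so D-series; mu = 5 gives D_5. The Hessian of g at 0 is [[0, 0], [0, 0]] with rank 0, so corank 2. A Groebner basis of the Jacobian ideal J(g) in C{x,y} is {y^3, x^2 - 22*y^2, x*y + 5*y^2}; counting standard monomials gives mu = 4. Corank 2; j^3 = y*(x^2 + 10*x*y + 26*y^2) splits into three distinct lines over C (the quadratic factor has nonzero discriminant), so D_4. f is D_5 but g is D_4, hence not right-equivalent.

No.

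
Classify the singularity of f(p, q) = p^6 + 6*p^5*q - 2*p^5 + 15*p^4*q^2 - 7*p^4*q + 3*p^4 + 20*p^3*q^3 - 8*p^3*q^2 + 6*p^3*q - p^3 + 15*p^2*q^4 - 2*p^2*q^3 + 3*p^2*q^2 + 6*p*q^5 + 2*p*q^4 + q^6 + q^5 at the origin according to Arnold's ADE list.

E_8

The Hessian of f at 0 has rank 0. Corank 2; j^3 = -p^3 is a perfect cube, so E-series; the 5-jet and mu = 8 give E_8.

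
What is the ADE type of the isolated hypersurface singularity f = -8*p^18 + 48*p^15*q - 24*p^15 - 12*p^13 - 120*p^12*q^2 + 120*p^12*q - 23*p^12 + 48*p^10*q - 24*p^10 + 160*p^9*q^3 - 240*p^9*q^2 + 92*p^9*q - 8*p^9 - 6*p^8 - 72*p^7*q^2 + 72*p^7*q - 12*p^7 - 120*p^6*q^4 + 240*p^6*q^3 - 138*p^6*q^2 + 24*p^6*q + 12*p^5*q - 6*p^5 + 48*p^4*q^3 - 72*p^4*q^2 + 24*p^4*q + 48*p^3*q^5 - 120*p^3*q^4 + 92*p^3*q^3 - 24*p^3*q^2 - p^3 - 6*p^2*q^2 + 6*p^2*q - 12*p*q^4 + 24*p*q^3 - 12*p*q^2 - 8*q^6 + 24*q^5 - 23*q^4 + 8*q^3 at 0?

E6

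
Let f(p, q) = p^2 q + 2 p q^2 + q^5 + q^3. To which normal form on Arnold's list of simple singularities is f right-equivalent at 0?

D_{6}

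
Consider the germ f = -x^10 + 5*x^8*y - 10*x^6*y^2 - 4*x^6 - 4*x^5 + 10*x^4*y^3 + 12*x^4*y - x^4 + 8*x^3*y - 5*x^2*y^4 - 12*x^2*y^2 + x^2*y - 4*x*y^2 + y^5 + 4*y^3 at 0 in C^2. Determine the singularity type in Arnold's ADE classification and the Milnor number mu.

The Hessian of f at 0 has rank 0. Corank 2; j^3 = y*(x - 2*y)^2 has shape L^2 M (L != M), so D-series; mu = 6 gives D_6.

Type D_6, Milnor number mu = 6.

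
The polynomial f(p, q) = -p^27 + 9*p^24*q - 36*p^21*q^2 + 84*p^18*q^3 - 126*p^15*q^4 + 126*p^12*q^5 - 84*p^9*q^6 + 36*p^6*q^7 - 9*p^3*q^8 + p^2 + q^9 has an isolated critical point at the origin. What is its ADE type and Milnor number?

Type A_8, Milnor number mu = 8.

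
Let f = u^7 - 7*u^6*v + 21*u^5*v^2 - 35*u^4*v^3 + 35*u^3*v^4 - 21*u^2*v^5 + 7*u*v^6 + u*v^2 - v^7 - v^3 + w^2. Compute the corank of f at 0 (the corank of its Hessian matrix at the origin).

2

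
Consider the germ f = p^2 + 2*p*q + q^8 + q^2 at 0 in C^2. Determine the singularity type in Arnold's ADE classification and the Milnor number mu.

Type A_{7}, Milnor number mu = 7.

The Hessian of f at 0 has rank 1. Corank 1: A-series; mu = 7 gives A_7.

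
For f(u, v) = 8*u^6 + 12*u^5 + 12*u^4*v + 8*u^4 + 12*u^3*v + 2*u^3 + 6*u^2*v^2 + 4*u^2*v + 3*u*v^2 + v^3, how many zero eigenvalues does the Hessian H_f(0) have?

2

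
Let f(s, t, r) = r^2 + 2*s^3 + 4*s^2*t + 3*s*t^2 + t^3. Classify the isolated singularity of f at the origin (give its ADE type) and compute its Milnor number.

Type D_4, Milnor number mu = 4.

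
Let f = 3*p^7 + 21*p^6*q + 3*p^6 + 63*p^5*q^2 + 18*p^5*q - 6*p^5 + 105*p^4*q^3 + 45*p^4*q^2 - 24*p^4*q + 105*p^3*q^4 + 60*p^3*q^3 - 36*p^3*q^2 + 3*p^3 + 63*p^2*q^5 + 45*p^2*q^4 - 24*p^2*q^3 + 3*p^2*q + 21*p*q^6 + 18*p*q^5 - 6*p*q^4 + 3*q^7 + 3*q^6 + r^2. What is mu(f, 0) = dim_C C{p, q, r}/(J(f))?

The Hessian of f at 0 has rank 1. Corank 2; j^3 = 3*p^2*(p + q) has shape L^2 M (L != M), so D-series; mu = 7 gives D_7.

7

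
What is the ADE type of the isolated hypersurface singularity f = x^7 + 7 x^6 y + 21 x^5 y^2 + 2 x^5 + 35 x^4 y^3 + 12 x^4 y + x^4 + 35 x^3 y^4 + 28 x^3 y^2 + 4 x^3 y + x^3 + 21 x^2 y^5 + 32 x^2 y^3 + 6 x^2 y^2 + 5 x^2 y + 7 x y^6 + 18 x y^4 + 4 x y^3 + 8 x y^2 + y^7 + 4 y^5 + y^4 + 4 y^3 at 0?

D_{5}

The Hessian of f at 0 is [[0, 0], [0, 0]] with rank 0, so corank 2. A Groebner basis of the Jacobian ideal J(f) in C{x,y} is {x*y^2 + x*y/2 + y^2, -x*y/4 + y^3 - y^2/2, x^2 + 3*x*y + 2*y^2}; counting standard monomials gives mu = 5. Corank 2; j^3 = (x + y)*(x + 2*y)^2 has shape L^2 M (L != M), so D-series; mu = 5 gives D_5.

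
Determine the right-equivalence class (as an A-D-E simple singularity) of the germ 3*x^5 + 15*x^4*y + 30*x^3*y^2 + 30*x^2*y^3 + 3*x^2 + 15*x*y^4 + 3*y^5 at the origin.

The Hessian of f at 0 is [[6, 0], [0, 0]] with rank 1, so corank 1. A Groebner basis of the Jacobian ideal J(f) in C{x,y} is {y^4, x}; counting standard monomials gives mu = 4. Corank 1: A-series; mu = 4 gives A_4.

A_{4}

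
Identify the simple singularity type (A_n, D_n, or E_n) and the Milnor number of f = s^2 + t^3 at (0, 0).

Type A2, Milnor number mu = 2.

The Hessian of f at 0 is [[2, 0], [0, 0]] with rank 1, so corank 1. A Groebner basis of the Jacobian ideal J(f) in C{s,t} is {t^2, s}; counting standard monomials gives mu = 2. Corank 1: A-series; mu = 2 gives A_2.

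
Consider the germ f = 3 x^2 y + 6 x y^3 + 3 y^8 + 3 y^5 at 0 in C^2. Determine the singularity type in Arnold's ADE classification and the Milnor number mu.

The Hessian of f at 0 has rank 0. Corank 2; j^3 = 3*x^2*y has shape L^2 M (L != M), so D-series; mu = 9 gives D_9.

Type D9, Milnor number mu = 9.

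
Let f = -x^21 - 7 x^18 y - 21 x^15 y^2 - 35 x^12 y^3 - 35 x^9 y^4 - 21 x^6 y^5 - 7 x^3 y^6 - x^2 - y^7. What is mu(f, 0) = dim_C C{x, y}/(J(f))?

The Hessian of f at 0 is [[-2, 0], [0, 0]] with rank 1, so corank 1. A Groebner basis of the Jacobian ideal J(f) in C{x,y} is {y^6, x}; counting standard monomials gives mu = 6. Corank 1: A-series; mu = 6 gives A_6.

6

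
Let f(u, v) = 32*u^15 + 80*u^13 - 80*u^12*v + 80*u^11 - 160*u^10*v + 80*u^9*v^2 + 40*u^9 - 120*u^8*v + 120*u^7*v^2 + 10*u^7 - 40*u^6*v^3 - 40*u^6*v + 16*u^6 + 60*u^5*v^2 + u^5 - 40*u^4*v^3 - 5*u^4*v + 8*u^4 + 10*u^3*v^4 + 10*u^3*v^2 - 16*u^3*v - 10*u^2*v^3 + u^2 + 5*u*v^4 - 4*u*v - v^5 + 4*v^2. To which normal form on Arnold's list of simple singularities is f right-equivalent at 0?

A4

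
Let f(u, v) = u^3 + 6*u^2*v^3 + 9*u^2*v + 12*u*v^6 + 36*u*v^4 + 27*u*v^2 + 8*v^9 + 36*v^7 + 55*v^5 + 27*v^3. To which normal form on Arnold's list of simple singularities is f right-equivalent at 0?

E_8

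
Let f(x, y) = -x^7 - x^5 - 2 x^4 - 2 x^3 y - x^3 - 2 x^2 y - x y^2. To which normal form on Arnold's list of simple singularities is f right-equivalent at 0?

D_8

The Hessian of f at 0 is [[0, 0], [0, 0]] with rank 0, so corank 2. A Groebner basis of the Jacobian ideal J(f) in C{x,y} is {-2*x^2/5 + x*y^3 - 9*x*y^2/5 - 3*x*y/5 - 8*y^3/5 - y^2/5, 17*x^2/20 + 49*x*y^2/20 + 7*x*y/5 + y^4 + 43*y^3/20 + 11*y^2/20, x^3 + x^2 + x*y, x^2*y - 7*x^2/20 + 21*x*y^2/20 - 2*x*y/5 + 7*y^3/20 - y^2/20}; counting standard monomials gives mu = 8. Corank 2; j^3 = -x*(x + y)^2 has shape L^2 M (L != M), so D-series; mu = 8 gives D_8.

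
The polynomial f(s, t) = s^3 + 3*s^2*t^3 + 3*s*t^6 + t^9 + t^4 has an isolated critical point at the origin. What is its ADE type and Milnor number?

The Hessian of f at 0 has rank 0. Corank 2; j^3 = s^3 is a perfect cube, so E-series; the 4-jet and mu = 6 give E_6.

Type E6, Milnor number mu = 6.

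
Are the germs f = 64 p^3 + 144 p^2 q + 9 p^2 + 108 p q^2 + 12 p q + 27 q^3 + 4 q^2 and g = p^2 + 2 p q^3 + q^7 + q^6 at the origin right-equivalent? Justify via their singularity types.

No.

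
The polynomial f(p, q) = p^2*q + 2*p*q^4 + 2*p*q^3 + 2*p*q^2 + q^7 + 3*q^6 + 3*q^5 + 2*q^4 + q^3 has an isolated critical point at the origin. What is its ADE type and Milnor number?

The Hessian of f at 0 has rank 0. Corank 2; j^3 = q*(p + q)^2 has shape L^2 M (L != M), so D-series; mu = 7 gives D_7.

Type D7, Milnor number mu = 7.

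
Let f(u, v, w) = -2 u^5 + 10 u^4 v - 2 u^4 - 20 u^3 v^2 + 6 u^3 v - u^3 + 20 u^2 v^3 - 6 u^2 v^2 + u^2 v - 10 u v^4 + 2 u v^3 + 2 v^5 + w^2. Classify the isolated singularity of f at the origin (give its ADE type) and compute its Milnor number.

The Hessian of f at 0 is [[0, 0, 0], [0, 0, 0], [0, 0, 2]] with rank 1, so corank 2. A Groebner basis of the Jacobian ideal J(f) in C{u,v,w} is {u^3, u^2*v, -u^2/4 + u*v^2, -7*u^2/4 + u*v + v^3, w}; counting standard monomials gives mu = 6. Corank 2; j^3 = -u^2*(u - v) has shape L^2 M (L != M), so D-series; mu = 6 gives D_6.

Type D6, Milnor number mu = 6.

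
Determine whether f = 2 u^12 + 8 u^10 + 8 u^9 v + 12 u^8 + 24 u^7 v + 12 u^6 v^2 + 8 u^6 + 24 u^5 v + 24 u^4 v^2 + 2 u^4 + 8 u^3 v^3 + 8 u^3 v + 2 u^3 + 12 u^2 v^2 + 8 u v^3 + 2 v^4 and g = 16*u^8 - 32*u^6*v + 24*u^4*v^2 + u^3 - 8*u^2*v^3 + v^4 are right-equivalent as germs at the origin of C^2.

The Hessian of f at 0 has rank 0. Corank 2; j^3 = 2*u^3 is a perfect cube, so E-series; the 4-jet and mu = 6 give E_6. The Hessian of g at 0 has rank 0. Corank 2; j^3 = u^3 is a perfect cube, so E-series; the 4-jet and mu = 6 give E_6. Both have type E_6, hence right-equivalent.

Yes.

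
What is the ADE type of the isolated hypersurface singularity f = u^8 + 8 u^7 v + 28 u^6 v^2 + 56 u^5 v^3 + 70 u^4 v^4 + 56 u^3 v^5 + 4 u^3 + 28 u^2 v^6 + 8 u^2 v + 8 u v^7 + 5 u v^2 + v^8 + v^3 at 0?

D_{9}

The Hessian of f at 0 is [[0, 0], [0, 0]] with rank 0, so corank 2. A Groebner basis of the Jacobian ideal J(f) in C{u,v} is {-32*u*v + v^7 - 16*v^2, u*v^2 + v^3/2, u^2 + 3*u*v/2 + v^2/2}; counting standard monomials gives mu = 9. Corank 2; j^3 = (u + v)*(2*u + v)^2 has shape L^2 M (L != M), so D-series; mu = 9 gives D_9.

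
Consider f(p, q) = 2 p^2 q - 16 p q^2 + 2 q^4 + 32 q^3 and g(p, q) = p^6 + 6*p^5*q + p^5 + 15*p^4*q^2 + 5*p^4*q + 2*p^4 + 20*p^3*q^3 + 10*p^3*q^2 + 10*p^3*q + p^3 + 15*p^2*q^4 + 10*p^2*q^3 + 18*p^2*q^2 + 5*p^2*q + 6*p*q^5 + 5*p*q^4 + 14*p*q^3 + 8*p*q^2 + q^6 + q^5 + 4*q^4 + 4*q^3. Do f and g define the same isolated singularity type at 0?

No.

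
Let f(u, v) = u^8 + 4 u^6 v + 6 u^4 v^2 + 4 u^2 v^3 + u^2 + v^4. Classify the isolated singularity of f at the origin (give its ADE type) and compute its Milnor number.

Type A3, Milnor number mu = 3.

The Hessian of f at 0 is [[2, 0], [0, 0]] with rank 1, so corank 1. A Groebner basis of the Jacobian ideal J(f) in C{u,v} is {v^3, u}; counting standard monomials gives mu = 3. Corank 1: A-series; mu = 3 gives A_3.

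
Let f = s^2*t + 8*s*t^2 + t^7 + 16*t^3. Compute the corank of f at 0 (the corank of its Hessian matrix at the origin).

The Hessian at 0 is [[0, 0], [0, 0]] of rank 0; hence corank 2.

2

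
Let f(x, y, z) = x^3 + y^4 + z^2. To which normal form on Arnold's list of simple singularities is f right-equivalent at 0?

E_6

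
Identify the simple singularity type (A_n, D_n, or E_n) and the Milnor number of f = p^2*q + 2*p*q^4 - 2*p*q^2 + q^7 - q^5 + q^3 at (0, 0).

Type D_6, Milnor number mu = 6.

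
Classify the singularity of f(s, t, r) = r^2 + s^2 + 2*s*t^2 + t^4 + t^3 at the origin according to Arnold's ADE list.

A2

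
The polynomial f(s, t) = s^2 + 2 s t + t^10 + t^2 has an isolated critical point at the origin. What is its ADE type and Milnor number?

The Hessian of f at 0 is [[2, 2], [2, 2]] with rank 1, so corank 1. A Groebner basis of the Jacobian ideal J(f) in C{s,t} is {t^9, s + t}; counting standard monomials gives mu = 9. Corank 1: A-series; mu = 9 gives A_9.

Type A9, Milnor number mu = 9.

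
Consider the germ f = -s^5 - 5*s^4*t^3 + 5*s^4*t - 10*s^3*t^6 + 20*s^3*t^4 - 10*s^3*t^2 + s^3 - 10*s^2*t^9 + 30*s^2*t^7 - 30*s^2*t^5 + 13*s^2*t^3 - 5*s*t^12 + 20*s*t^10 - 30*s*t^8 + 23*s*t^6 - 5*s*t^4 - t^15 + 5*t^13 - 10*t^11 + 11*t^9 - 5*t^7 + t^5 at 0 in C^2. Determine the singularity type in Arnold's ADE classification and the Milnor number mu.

The Hessian of f at 0 is [[0, 0], [0, 0]] with rank 0, so corank 2. A Groebner basis of the Jacobian ideal J(f) in C{s,t} is {s^2/2 + s*t^3, 2*s^2 + t^4, s^3, s^2*t}; counting standard monomials gives mu = 8. Corank 2; j^3 = s^3 is a perfect cube, so E-series; the 5-jet and mu = 8 give E_8.

Type E_{8}, Milnor number mu = 8.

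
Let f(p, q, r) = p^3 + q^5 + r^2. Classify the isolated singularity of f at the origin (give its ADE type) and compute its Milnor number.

The Hessian of f at 0 is [[0, 0, 0], [0, 0, 0], [0, 0, 2]] with rank 1, so corank 2. A Groebner basis of the Jacobian ideal J(f) in C{p,q,r} is {q^4, p^2, r}; counting standard monomials gives mu = 8. Corank 2; j^3 = p^3 is a perfect cube, so E-series; the 5-jet and mu = 8 give E_8.

Type E_{8}, Milnor number mu = 8.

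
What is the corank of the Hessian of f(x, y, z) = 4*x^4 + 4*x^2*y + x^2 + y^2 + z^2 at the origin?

0

Hessian at 0 has rank 3.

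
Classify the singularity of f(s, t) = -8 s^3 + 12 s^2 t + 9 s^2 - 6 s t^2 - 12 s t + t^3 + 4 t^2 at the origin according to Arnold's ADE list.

A_2

The Hessian of f at 0 is [[18, -12], [-12, 8]] with rank 1, so corank 1. A Groebner basis of the Jacobian ideal J(f) in C{s,t} is {t^2, s - 2*t/3}; counting standard monomials gives mu = 2. Corank 1: A-series; mu = 2 gives A_2.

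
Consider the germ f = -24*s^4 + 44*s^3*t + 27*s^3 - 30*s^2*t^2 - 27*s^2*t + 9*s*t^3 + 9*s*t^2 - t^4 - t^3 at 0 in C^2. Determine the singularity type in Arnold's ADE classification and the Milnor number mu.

Type E_7, Milnor number mu = 7.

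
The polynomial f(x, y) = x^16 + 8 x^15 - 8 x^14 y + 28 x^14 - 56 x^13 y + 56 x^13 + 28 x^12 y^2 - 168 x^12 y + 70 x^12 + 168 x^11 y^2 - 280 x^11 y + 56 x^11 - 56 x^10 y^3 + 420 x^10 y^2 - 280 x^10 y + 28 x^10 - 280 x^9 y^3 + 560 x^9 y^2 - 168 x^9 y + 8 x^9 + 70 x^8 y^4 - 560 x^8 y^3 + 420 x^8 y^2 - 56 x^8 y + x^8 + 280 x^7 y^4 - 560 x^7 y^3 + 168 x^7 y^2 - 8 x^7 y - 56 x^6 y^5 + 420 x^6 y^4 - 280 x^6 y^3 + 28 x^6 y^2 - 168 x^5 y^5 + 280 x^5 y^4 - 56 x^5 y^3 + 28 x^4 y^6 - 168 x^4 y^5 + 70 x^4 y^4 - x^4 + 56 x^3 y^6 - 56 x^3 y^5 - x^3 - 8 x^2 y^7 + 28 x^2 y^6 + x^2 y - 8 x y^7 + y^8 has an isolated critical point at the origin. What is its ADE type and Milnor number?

Type D9, Milnor number mu = 9.

The Hessian of f at 0 is [[0, 0], [0, 0]] with rank 0, so corank 2. A Groebner basis of the Jacobian ideal J(f) in C{x,y} is {x*y/8 + y^7, x*y^2, x^2 - x*y}; counting standard monomials gives mu = 9. Corank 2; j^3 = -x^2*(x - y) has shape L^2 M (L != M), so D-series; mu = 9 gives D_9.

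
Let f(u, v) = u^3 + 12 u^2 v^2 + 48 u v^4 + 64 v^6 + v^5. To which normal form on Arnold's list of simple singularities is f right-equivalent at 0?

E_{8}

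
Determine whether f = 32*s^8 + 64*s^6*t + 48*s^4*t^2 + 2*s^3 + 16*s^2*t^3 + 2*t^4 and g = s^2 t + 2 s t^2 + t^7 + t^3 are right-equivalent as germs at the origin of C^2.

The Hessian of f at 0 has rank 0. Corank 2; j^3 = 2*s^3 is a perfect cube, so E-series; the 4-jet and mu = 6 give E_6. The Hessian of g at 0 has rank 0. Corank 2; j^3 = t*(s + t)^2 has shape L^2 M (L != M), so D-series; mu = 8 gives D_8. f is E_6 but g is D_8, hence not right-equivalent.

No.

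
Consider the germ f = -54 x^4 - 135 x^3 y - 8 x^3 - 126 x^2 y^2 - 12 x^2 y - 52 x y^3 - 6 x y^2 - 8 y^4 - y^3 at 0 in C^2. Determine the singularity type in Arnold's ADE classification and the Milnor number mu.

Type E_{7}, Milnor number mu = 7.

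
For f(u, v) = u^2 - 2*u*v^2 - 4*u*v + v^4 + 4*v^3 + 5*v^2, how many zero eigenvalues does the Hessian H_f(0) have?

Hessian at 0 has rank 2.

0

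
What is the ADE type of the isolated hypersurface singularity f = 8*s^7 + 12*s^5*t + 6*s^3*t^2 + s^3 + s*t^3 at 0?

The Hessian of f at 0 is [[0, 0], [0, 0]] with rank 0, so corank 2. A Groebner basis of the Jacobian ideal J(f) in C{s,t} is {s^3, s*t^2, 3*s^2 + t^3}; counting standard monomials gives mu = 7. Corank 2; j^3 = s^3 is a perfect cube, so E-series; the 4-jet and mu = 7 give E_7.

E7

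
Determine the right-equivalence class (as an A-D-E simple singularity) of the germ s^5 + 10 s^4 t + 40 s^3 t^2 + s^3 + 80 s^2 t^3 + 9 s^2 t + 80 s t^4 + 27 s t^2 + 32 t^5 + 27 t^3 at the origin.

E_8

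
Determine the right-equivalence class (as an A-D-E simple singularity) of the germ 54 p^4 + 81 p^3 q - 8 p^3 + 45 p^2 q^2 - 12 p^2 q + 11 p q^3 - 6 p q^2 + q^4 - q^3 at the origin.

E_{7}

The Hessian of f at 0 has rank 0. Corank 2; j^3 = -(2*p + q)^3 is a perfect cube, so E-series; the 4-jet and mu = 7 give E_7.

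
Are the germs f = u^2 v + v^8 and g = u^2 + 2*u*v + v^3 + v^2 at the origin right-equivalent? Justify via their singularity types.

The Hessian of f at 0 is [[0, 0], [0, 0]] with rank 0, so corank 2. A Groebner basis of the Jacobian ideal J(f) in C{u,v} is {u^2/8 + v^7, u^3, u*v}; counting standard monomials gives mu = 9. Corank 2; j^3 = u^2*v has shape L^2 M (L != M), so D-series; mu = 9 gives D_9. The Hessian of g at 0 is [[2, 2], [2, 2]] with rank 1, so corank 1. A Groebner basis of the Jacobian ideal J(g) in C{u,v} is {v^2, u + v}; counting standard monomials gives mu = 2. Corank 1: A-series; mu = 2 gives A_2. f is D_9 but g is A_2, hence not right-equivalent.

No.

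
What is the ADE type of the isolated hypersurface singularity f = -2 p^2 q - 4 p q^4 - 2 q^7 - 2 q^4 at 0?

D5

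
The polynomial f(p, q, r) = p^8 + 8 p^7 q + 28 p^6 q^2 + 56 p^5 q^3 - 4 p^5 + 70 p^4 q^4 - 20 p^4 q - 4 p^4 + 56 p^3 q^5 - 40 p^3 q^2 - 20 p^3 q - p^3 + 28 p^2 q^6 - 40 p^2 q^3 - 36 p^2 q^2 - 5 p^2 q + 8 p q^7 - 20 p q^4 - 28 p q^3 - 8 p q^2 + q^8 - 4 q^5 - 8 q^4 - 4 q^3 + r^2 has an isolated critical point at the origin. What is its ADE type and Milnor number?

The Hessian of f at 0 has rank 1. Corank 2; j^3 = -(p + q)*(p + 2*q)^2 has shape L^2 M (L != M), so D-series; mu = 9 gives D_9.

Type D_{9}, Milnor number mu = 9.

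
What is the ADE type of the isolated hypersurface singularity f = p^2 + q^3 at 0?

A_2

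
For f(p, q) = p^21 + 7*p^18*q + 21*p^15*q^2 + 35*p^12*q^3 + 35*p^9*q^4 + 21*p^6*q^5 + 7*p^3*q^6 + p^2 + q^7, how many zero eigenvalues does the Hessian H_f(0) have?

The Hessian at 0 is [[2, 0], [0, 0]] of rank 1; hence corank 1.

1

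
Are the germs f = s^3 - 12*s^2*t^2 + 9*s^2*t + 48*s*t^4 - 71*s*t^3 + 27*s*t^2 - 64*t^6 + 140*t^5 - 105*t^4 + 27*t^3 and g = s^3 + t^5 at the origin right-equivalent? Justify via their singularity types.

The Hessian of f at 0 has rank 0. Corank 2; j^3 = (s + 3*t)^3 is a perfect cube, so E-series; the 4-jet and mu = 7 give E_7. The Hessian of g at 0 has rank 0. Corank 2; j^3 = s^3 is a perfect cube, so E-series; the 5-jet and mu = 8 give E_8. f is E_7 but g is E_8, hence not right-equivalent.

No.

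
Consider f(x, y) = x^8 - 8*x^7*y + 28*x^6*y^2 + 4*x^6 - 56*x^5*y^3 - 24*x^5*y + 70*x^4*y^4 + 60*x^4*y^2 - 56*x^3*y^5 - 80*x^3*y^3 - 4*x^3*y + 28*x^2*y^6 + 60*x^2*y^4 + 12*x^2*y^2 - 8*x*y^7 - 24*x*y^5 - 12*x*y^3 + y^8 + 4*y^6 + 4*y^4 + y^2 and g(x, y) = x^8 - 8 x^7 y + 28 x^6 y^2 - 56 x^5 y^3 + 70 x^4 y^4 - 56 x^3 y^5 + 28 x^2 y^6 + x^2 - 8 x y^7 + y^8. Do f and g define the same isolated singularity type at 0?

Yes.

The Hessian of f at 0 has rank 1. Corank 1: A-series; mu = 7 gives A_7. The Hessian of g at 0 has rank 1. Corank 1: A-series; mu = 7 gives A_7. Both have type A_7, hence right-equivalent.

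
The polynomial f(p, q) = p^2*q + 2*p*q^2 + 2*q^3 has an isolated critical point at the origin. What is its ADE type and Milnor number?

Type D_{4}, Milnor number mu = 4.

The Hessian of f at 0 has rank 0. Corank 2; j^3 = q*(p^2 + 2*p*q + 2*q^2) splits into three distinct lines over C (the quadratic factor has nonzero discriminant), so D_4.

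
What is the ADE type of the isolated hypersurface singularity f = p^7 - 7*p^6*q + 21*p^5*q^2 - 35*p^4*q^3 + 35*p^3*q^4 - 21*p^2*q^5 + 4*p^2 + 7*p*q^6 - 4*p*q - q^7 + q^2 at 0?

A_{6}

The Hessian of f at 0 has rank 1. Corank 1: A-series; mu = 6 gives A_6.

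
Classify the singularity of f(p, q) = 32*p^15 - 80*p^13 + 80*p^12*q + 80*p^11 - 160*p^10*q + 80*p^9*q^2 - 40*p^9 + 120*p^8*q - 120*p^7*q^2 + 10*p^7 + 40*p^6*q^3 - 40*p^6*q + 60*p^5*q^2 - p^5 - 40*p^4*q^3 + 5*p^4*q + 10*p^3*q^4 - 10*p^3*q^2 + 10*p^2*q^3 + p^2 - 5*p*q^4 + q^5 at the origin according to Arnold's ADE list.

A_4

The Hessian of f at 0 has rank 1. Corank 1: A-series; mu = 4 gives A_4.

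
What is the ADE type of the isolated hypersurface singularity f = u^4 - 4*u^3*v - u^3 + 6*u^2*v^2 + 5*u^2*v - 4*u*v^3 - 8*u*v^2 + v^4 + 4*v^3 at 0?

D_5

The Hessian of f at 0 has rank 0. Corank 2; j^3 = -(u - 2*v)^2*(u - v) has shape L^2 M (L != M), so D-series; mu = 5 gives D_5.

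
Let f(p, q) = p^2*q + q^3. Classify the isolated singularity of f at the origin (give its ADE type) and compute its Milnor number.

Type D_4, Milnor number mu = 4.

The Hessian of f at 0 has rank 0. Corank 2; j^3 = q*(p^2 + q^2) splits into three distinct lines over C (the quadratic factor has nonzero discriminant), so D_4.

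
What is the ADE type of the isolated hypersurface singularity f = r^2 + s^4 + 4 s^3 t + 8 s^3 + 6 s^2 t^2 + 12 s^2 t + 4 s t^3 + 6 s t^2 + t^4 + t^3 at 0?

E6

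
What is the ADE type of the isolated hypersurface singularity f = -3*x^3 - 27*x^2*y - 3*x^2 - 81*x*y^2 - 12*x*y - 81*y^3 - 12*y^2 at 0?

The Hessian of f at 0 is [[-6, -12], [-12, -24]] with rank 1, so corank 1. A Groebner basis of the Jacobian ideal J(f) in C{x,y} is {y^2, x + 2*y}; counting standard monomials gives mu = 2. Corank 1: A-series; mu = 2 gives A_2.

A_2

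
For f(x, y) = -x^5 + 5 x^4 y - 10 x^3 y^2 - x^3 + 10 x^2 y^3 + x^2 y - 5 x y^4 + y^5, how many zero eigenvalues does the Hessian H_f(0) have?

2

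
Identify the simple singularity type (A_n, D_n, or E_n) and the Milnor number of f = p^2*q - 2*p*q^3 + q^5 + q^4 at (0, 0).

Type D_{5}, Milnor number mu = 5.

The Hessian of f at 0 has rank 0. Corank 2; j^3 = p^2*q has shape L^2 M (L != M), so D-series; mu = 5 gives D_5.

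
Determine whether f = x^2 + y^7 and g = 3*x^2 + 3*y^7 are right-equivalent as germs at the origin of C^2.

Yes.

The Hessian of f at 0 has rank 1. Corank 1: A-series; mu = 6 gives A_6. The Hessian of g at 0 has rank 1. Corank 1: A-series; mu = 6 gives A_6. Both have type A_6, hence right-equivalent.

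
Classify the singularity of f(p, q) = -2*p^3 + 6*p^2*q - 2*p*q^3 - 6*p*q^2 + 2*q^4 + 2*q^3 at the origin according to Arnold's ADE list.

E_7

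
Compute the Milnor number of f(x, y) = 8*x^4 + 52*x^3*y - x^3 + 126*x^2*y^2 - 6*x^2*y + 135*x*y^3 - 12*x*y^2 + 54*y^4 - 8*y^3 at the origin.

7

The Hessian of f at 0 has rank 0. Corank 2; j^3 = -(x + 2*y)^3 is a perfect cube, so E-series; the 4-jet and mu = 7 give E_7.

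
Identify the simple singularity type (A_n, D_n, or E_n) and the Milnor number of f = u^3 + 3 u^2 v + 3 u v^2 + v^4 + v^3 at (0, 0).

Type E_6, Milnor number mu = 6.

The Hessian of f at 0 is [[0, 0], [0, 0]] with rank 0, so corank 2. A Groebner basis of the Jacobian ideal J(f) in C{u,v} is {v^3, u^2 + 2*u*v + v^2}; counting standard monomials gives mu = 6. Corank 2; j^3 = (u + v)^3 is a perfect cube, so E-series; the 4-jet and mu = 6 give E_6.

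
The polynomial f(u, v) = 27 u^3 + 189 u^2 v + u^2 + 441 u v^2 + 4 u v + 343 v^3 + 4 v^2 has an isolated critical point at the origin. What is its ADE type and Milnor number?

The Hessian of f at 0 has rank 1. Corank 1: A-series; mu = 2 gives A_2.

Type A_{2}, Milnor number mu = 2.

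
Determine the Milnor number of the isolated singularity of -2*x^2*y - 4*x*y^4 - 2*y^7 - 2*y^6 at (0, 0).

7

The Hessian of f at 0 has rank 0. Corank 2; j^3 = -2*x^2*y has shape L^2 M (L != M), so D-series; mu = 7 gives D_7.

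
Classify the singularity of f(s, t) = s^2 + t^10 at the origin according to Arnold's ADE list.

The Hessian of f at 0 has rank 1. Corank 1: A-series; mu = 9 gives A_9.

A_{9}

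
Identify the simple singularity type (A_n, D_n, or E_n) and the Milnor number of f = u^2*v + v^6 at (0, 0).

The Hessian of f at 0 is [[0, 0], [0, 0]] with rank 0, so corank 2. A Groebner basis of the Jacobian ideal J(f) in C{u,v} is {u^2/6 + v^5, u^3, u*v}; counting standard monomials gives mu = 7. Corank 2; j^3 = u^2*v has shape L^2 M (L != M), so D-series; mu = 7 gives D_7.

Type D_7, Milnor number mu = 7.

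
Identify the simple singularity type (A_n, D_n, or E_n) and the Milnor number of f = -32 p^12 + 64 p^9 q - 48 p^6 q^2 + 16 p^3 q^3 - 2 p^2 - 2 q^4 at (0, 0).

Type A_{3}, Milnor number mu = 3.

The Hessian of f at 0 has rank 1. Corank 1: A-series; mu = 3 gives A_3.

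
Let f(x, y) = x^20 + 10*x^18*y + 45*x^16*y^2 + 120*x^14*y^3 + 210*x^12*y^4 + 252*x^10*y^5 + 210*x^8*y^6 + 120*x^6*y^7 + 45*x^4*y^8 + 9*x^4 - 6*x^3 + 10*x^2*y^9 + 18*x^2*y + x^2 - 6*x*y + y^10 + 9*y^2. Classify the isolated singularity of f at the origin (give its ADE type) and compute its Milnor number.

The Hessian of f at 0 has rank 1. Corank 1: A-series; mu = 9 gives A_9.

Type A_9, Milnor number mu = 9.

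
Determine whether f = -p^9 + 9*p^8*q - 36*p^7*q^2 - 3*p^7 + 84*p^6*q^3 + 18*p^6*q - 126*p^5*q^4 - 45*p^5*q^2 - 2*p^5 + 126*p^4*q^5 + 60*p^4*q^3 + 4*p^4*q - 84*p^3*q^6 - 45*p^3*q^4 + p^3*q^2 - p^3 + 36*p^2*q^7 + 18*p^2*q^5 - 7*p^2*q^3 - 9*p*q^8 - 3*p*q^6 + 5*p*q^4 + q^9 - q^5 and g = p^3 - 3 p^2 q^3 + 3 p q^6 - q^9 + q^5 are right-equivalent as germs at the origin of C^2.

The Hessian of f at 0 is [[0, 0], [0, 0]] with rank 0, so corank 2. A Groebner basis of the Jacobian ideal J(f) in C{p,q} is {-p^2/2 + p*q^3, -2*p^2 + q^4, p^3, p^2*q}; counting standard monomials gives mu = 8. Corank 2; j^3 = -p^3 is a perfect cube, so E-series; the 5-jet and mu = 8 give E_8. The Hessian of g at 0 is [[0, 0], [0, 0]] with rank 0, so corank 2. A Groebner basis of the Jacobian ideal J(g) in C{p,q} is {-p^2/2 + p*q^3, q^4, p^3, p^2*q}; counting standard monomials gives mu = 8. Corank 2; j^3 = p^3 is a perfect cube, so E-series; the 5-jet and mu = 8 give E_8. Both have type E_8, hence right-equivalent.

Yes.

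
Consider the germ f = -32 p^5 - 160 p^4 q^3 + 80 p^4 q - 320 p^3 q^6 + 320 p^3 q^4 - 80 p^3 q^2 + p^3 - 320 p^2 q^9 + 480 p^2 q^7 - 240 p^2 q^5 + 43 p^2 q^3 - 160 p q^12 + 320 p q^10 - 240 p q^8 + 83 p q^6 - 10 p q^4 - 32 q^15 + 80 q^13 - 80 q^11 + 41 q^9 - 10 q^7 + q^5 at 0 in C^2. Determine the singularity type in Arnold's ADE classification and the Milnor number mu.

Type E_8, Milnor number mu = 8.

The Hessian of f at 0 is [[0, 0], [0, 0]] with rank 0, so corank 2. A Groebner basis of the Jacobian ideal J(f) in C{p,q} is {p^2/2 + p*q^3, 4*p^2 + q^4, p^3, p^2*q}; counting standard monomials gives mu = 8. Corank 2; j^3 = p^3 is a perfect cube, so E-series; the 5-jet and mu = 8 give E_8.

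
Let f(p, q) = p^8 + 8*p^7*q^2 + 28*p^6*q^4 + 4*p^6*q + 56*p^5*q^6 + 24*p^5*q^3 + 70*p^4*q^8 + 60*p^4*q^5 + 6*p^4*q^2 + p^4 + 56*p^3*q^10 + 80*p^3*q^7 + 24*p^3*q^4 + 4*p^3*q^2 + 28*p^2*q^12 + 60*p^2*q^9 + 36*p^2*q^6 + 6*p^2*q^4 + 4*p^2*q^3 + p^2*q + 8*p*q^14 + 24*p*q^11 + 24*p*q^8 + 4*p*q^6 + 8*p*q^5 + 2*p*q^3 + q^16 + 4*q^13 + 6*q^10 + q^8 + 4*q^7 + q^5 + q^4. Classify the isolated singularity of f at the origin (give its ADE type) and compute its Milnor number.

The Hessian of f at 0 is [[0, 0], [0, 0]] with rank 0, so corank 2. A Groebner basis of the Jacobian ideal J(f) in C{p,q} is {p*q^2, p*q + q^3, p^2 - 4*p*q}; counting standard monomials gives mu = 5. Corank 2; j^3 = p^2*q has shape L^2 M (L != M), so D-series; mu = 5 gives D_5.

Type D_5, Milnor number mu = 5.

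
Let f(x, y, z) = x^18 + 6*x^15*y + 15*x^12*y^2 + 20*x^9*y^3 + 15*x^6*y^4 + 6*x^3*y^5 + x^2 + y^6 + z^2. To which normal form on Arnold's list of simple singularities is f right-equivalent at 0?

The Hessian of f at 0 is [[2, 0, 0], [0, 0, 0], [0, 0, 2]] with rank 2, so corank 1. A Groebner basis of the Jacobian ideal J(f) in C{x,y,z} is {y^5, x, z}; counting standard monomials gives mu = 5. Corank 1: A-series; mu = 5 gives A_5.

A_5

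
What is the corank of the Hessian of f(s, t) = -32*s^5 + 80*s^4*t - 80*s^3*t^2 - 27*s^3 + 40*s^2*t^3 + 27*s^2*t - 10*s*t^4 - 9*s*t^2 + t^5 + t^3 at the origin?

2

The Hessian at 0 is [[0, 0], [0, 0]] of rank 0; hence corank 2.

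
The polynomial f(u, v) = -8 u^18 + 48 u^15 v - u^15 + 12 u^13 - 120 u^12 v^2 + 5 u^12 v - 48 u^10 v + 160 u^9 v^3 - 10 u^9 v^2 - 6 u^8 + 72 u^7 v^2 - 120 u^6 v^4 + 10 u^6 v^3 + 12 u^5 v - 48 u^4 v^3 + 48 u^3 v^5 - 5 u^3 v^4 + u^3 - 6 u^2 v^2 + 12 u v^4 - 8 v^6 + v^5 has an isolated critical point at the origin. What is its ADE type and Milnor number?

The Hessian of f at 0 has rank 0. Corank 2; j^3 = u^3 is a perfect cube, so E-series; the 5-jet and mu = 8 give E_8.

Type E8, Milnor number mu = 8.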